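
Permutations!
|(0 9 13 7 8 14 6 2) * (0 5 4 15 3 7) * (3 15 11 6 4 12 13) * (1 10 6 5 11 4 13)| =|(15)(0 9 3 7 8 14 13)(1 10 6 2 11 5 12)| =7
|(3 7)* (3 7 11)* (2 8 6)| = |(2 8 6)(3 11)| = 6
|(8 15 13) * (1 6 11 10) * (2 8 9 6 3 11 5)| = 28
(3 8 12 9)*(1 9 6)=(1 9 3 8 12 6)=[0, 9, 2, 8, 4, 5, 1, 7, 12, 3, 10, 11, 6]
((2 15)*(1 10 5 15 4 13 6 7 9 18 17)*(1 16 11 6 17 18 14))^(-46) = (18)(1 6 13 5 9 16 2)(4 10 7 17 15 14 11)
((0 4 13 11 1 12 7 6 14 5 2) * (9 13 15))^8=((0 4 15 9 13 11 1 12 7 6 14 5 2))^8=(0 7 9 5 1 4 6 13 2 12 15 14 11)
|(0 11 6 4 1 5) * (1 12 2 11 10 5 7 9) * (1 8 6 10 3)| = |(0 3 1 7 9 8 6 4 12 2 11 10 5)| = 13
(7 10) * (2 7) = (2 7 10) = [0, 1, 7, 3, 4, 5, 6, 10, 8, 9, 2]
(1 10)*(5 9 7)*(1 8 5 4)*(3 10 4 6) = (1 4)(3 10 8 5 9 7 6) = [0, 4, 2, 10, 1, 9, 3, 6, 5, 7, 8]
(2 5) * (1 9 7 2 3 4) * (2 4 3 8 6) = (1 9 7 4)(2 5 8 6) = [0, 9, 5, 3, 1, 8, 2, 4, 6, 7]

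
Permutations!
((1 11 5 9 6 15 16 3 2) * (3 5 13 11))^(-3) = ((1 3 2)(5 9 6 15 16)(11 13))^(-3) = (5 6 16 9 15)(11 13)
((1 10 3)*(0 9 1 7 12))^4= (0 3 9 7 1 12 10)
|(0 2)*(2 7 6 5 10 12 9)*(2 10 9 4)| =9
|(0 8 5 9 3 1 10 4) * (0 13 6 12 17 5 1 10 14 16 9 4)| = |(0 8 1 14 16 9 3 10)(4 13 6 12 17 5)| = 24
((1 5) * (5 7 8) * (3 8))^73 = (1 8 7 5 3)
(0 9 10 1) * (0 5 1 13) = [9, 5, 2, 3, 4, 1, 6, 7, 8, 10, 13, 11, 12, 0] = (0 9 10 13)(1 5)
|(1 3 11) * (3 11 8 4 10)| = |(1 11)(3 8 4 10)| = 4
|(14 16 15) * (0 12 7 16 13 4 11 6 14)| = |(0 12 7 16 15)(4 11 6 14 13)| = 5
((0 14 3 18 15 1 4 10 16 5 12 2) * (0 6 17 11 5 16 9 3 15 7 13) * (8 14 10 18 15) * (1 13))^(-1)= ((0 10 9 3 15 13)(1 4 18 7)(2 6 17 11 5 12)(8 14))^(-1)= (0 13 15 3 9 10)(1 7 18 4)(2 12 5 11 17 6)(8 14)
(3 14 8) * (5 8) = (3 14 5 8) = [0, 1, 2, 14, 4, 8, 6, 7, 3, 9, 10, 11, 12, 13, 5]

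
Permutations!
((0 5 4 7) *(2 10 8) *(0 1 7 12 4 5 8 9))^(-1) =(0 9 10 2 8)(1 7)(4 12)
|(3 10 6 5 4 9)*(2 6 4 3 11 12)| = |(2 6 5 3 10 4 9 11 12)| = 9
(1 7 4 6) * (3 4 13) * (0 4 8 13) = (0 4 6 1 7)(3 8 13) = [4, 7, 2, 8, 6, 5, 1, 0, 13, 9, 10, 11, 12, 3]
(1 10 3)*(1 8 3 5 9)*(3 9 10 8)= (1 8 9)(5 10)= [0, 8, 2, 3, 4, 10, 6, 7, 9, 1, 5]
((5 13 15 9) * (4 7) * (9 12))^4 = (5 9 12 15 13)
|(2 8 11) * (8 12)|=|(2 12 8 11)|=4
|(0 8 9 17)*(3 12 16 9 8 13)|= 7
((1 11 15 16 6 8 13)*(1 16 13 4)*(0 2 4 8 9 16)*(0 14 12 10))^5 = (0 15)(1 12)(2 13)(4 14)(6 16 9)(10 11)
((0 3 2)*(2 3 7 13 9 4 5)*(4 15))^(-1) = (0 2 5 4 15 9 13 7)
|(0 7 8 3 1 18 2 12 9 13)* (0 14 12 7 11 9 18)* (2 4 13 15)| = 45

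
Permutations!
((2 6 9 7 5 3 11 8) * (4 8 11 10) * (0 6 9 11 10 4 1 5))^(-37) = (0 7 9 2 8 4 3 5 1 10 11 6)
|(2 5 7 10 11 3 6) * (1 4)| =14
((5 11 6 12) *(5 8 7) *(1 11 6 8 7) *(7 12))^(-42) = (12)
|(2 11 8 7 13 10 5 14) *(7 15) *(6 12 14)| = |(2 11 8 15 7 13 10 5 6 12 14)| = 11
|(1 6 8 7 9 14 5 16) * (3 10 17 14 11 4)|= |(1 6 8 7 9 11 4 3 10 17 14 5 16)|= 13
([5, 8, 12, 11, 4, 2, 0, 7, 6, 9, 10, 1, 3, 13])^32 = (13)(0 11 5 1 2 8 12 6 3)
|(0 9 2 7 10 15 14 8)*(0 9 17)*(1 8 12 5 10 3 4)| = |(0 17)(1 8 9 2 7 3 4)(5 10 15 14 12)| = 70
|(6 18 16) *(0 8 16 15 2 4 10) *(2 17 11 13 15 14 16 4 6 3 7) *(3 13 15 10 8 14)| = 30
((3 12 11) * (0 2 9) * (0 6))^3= ((0 2 9 6)(3 12 11))^3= (12)(0 6 9 2)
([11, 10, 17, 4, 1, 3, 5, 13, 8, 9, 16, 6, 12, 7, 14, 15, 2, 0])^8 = [16, 5, 1, 11, 6, 0, 17, 7, 8, 9, 3, 2, 12, 13, 14, 15, 4, 10]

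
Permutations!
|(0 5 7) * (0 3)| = 4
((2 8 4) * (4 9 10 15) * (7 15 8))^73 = (2 7 15 4)(8 9 10)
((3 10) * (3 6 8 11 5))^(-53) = ((3 10 6 8 11 5))^(-53) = (3 10 6 8 11 5)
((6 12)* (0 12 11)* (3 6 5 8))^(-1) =(0 11 6 3 8 5 12)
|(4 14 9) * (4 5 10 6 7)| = |(4 14 9 5 10 6 7)| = 7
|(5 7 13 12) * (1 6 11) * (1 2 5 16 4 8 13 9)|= 35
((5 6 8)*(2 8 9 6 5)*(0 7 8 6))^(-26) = ((0 7 8 2 6 9))^(-26) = (0 6 8)(2 7 9)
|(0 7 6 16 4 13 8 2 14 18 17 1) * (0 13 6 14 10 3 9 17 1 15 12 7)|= |(1 13 8 2 10 3 9 17 15 12 7 14 18)(4 6 16)|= 39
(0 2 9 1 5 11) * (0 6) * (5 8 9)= (0 2 5 11 6)(1 8 9)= [2, 8, 5, 3, 4, 11, 0, 7, 9, 1, 10, 6]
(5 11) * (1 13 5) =[0, 13, 2, 3, 4, 11, 6, 7, 8, 9, 10, 1, 12, 5] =(1 13 5 11)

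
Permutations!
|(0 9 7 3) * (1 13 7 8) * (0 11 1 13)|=|(0 9 8 13 7 3 11 1)|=8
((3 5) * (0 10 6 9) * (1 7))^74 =(0 6)(9 10)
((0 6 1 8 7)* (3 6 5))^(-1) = (0 7 8 1 6 3 5)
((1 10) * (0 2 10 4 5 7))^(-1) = (0 7 5 4 1 10 2)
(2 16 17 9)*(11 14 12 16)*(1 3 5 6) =(1 3 5 6)(2 11 14 12 16 17 9) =[0, 3, 11, 5, 4, 6, 1, 7, 8, 2, 10, 14, 16, 13, 12, 15, 17, 9]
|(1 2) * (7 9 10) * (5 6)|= |(1 2)(5 6)(7 9 10)|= 6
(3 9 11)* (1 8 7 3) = (1 8 7 3 9 11) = [0, 8, 2, 9, 4, 5, 6, 3, 7, 11, 10, 1]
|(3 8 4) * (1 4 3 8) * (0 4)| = 5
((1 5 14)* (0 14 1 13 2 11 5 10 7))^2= (0 13 11 1 7 14 2 5 10)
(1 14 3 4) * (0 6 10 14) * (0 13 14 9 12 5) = [6, 13, 2, 4, 1, 0, 10, 7, 8, 12, 9, 11, 5, 14, 3] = (0 6 10 9 12 5)(1 13 14 3 4)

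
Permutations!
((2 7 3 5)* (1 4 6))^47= (1 6 4)(2 5 3 7)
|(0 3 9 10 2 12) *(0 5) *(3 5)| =10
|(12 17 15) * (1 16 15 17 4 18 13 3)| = 8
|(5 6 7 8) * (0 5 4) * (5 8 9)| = |(0 8 4)(5 6 7 9)| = 12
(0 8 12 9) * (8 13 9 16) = [13, 1, 2, 3, 4, 5, 6, 7, 12, 0, 10, 11, 16, 9, 14, 15, 8] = (0 13 9)(8 12 16)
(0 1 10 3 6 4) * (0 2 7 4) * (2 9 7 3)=[1, 10, 3, 6, 9, 5, 0, 4, 8, 7, 2]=(0 1 10 2 3 6)(4 9 7)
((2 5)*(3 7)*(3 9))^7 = ((2 5)(3 7 9))^7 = (2 5)(3 7 9)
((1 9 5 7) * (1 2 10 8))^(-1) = ((1 9 5 7 2 10 8))^(-1) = (1 8 10 2 7 5 9)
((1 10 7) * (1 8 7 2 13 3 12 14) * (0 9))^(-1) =((0 9)(1 10 2 13 3 12 14)(7 8))^(-1) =(0 9)(1 14 12 3 13 2 10)(7 8)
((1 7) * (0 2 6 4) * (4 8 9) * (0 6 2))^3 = ((1 7)(4 6 8 9))^3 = (1 7)(4 9 8 6)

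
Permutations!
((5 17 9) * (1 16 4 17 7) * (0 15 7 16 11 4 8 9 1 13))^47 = (0 13 7 15)(1 17 4 11)(5 9 8 16)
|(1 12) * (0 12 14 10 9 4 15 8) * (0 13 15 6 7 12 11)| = |(0 11)(1 14 10 9 4 6 7 12)(8 13 15)| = 24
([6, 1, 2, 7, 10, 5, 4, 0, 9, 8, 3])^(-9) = (0 10)(3 6)(4 7)(8 9)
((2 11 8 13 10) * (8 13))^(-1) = ((2 11 13 10))^(-1) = (2 10 13 11)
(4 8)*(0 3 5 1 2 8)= [3, 2, 8, 5, 0, 1, 6, 7, 4]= (0 3 5 1 2 8 4)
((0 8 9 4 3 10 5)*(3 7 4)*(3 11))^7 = ((0 8 9 11 3 10 5)(4 7))^7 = (11)(4 7)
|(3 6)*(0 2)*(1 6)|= 6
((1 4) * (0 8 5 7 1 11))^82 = ((0 8 5 7 1 4 11))^82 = (0 4 7 8 11 1 5)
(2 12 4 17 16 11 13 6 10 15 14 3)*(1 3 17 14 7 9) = (1 3 2 12 4 14 17 16 11 13 6 10 15 7 9) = [0, 3, 12, 2, 14, 5, 10, 9, 8, 1, 15, 13, 4, 6, 17, 7, 11, 16]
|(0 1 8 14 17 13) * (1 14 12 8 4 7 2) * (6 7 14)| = 18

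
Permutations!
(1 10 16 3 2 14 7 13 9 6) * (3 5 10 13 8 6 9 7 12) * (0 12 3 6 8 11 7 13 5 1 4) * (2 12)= (0 2 14 3 12 6 4)(1 5 10 16)(7 11)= [2, 5, 14, 12, 0, 10, 4, 11, 8, 9, 16, 7, 6, 13, 3, 15, 1]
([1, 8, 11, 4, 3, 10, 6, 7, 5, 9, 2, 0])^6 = [11, 0, 10, 3, 4, 8, 6, 7, 1, 9, 5, 2]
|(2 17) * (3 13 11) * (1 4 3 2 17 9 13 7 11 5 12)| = |(17)(1 4 3 7 11 2 9 13 5 12)| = 10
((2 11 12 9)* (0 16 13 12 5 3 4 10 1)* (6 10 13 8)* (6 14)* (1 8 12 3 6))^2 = ((0 16 12 9 2 11 5 6 10 8 14 1)(3 4 13))^2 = (0 12 2 5 10 14)(1 16 9 11 6 8)(3 13 4)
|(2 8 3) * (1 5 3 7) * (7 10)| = |(1 5 3 2 8 10 7)| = 7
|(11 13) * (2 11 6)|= |(2 11 13 6)|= 4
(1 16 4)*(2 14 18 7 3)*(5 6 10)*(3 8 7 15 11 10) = (1 16 4)(2 14 18 15 11 10 5 6 3)(7 8) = [0, 16, 14, 2, 1, 6, 3, 8, 7, 9, 5, 10, 12, 13, 18, 11, 4, 17, 15]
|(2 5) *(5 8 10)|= 4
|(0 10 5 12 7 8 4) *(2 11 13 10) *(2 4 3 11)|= |(0 4)(3 11 13 10 5 12 7 8)|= 8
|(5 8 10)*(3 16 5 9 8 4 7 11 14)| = 21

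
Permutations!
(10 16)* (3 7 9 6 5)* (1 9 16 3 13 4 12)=(1 9 6 5 13 4 12)(3 7 16 10)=[0, 9, 2, 7, 12, 13, 5, 16, 8, 6, 3, 11, 1, 4, 14, 15, 10]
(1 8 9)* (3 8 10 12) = (1 10 12 3 8 9) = [0, 10, 2, 8, 4, 5, 6, 7, 9, 1, 12, 11, 3]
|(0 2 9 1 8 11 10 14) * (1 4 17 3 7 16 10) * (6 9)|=|(0 2 6 9 4 17 3 7 16 10 14)(1 8 11)|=33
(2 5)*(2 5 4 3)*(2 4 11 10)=(2 11 10)(3 4)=[0, 1, 11, 4, 3, 5, 6, 7, 8, 9, 2, 10]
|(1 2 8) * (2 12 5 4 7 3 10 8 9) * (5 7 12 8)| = 6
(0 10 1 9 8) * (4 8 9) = (0 10 1 4 8) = [10, 4, 2, 3, 8, 5, 6, 7, 0, 9, 1]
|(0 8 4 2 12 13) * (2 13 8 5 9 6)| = |(0 5 9 6 2 12 8 4 13)| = 9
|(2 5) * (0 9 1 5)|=5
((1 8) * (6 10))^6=(10)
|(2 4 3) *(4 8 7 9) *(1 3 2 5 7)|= |(1 3 5 7 9 4 2 8)|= 8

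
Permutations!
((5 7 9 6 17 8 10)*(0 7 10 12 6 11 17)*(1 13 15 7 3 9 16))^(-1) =((0 3 9 11 17 8 12 6)(1 13 15 7 16)(5 10))^(-1) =(0 6 12 8 17 11 9 3)(1 16 7 15 13)(5 10)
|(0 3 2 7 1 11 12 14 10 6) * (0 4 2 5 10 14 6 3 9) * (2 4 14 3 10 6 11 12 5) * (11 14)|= 6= |(0 9)(1 12 14 3 2 7)(5 6 11)|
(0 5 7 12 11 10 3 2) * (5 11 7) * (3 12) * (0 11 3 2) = (0 3)(2 11 10 12 7) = [3, 1, 11, 0, 4, 5, 6, 2, 8, 9, 12, 10, 7]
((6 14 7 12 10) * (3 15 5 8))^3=(3 8 5 15)(6 12 14 10 7)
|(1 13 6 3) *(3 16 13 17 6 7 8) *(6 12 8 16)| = |(1 17 12 8 3)(7 16 13)| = 15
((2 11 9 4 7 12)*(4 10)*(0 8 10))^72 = ((0 8 10 4 7 12 2 11 9))^72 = (12)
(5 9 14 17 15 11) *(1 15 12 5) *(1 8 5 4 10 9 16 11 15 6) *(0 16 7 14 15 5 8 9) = (0 16 11 9 15 5 7 14 17 12 4 10)(1 6) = [16, 6, 2, 3, 10, 7, 1, 14, 8, 15, 0, 9, 4, 13, 17, 5, 11, 12]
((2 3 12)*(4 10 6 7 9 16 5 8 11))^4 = (2 3 12)(4 9 11 7 8 6 5 10 16)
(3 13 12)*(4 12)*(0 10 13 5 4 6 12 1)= (0 10 13 6 12 3 5 4 1)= [10, 0, 2, 5, 1, 4, 12, 7, 8, 9, 13, 11, 3, 6]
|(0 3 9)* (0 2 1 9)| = 6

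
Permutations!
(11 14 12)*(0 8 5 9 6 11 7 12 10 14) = (0 8 5 9 6 11)(7 12)(10 14) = [8, 1, 2, 3, 4, 9, 11, 12, 5, 6, 14, 0, 7, 13, 10]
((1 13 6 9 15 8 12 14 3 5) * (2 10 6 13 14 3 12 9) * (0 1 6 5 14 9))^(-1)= ((0 1 9 15 8)(2 10 5 6)(3 14 12))^(-1)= (0 8 15 9 1)(2 6 5 10)(3 12 14)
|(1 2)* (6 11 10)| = 6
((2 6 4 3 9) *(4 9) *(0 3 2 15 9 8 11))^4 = ((0 3 4 2 6 8 11)(9 15))^4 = (15)(0 6 3 8 4 11 2)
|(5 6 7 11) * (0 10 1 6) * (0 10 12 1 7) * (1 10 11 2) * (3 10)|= 8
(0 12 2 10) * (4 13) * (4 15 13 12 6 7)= [6, 1, 10, 3, 12, 5, 7, 4, 8, 9, 0, 11, 2, 15, 14, 13]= (0 6 7 4 12 2 10)(13 15)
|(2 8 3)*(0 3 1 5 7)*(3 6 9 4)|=|(0 6 9 4 3 2 8 1 5 7)|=10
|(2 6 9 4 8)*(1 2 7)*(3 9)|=8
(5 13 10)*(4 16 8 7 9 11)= (4 16 8 7 9 11)(5 13 10)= [0, 1, 2, 3, 16, 13, 6, 9, 7, 11, 5, 4, 12, 10, 14, 15, 8]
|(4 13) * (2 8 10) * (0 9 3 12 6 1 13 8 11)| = |(0 9 3 12 6 1 13 4 8 10 2 11)| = 12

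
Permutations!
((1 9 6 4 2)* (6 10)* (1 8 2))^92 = (1 10 4 9 6)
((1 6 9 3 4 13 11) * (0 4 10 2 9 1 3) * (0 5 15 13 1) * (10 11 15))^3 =((0 4 1 6)(2 9 5 10)(3 11)(13 15))^3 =(0 6 1 4)(2 10 5 9)(3 11)(13 15)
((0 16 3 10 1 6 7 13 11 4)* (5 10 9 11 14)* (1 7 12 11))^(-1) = ((0 16 3 9 1 6 12 11 4)(5 10 7 13 14))^(-1) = (0 4 11 12 6 1 9 3 16)(5 14 13 7 10)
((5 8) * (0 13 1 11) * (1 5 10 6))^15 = ((0 13 5 8 10 6 1 11))^15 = (0 11 1 6 10 8 5 13)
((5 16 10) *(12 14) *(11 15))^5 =(5 10 16)(11 15)(12 14)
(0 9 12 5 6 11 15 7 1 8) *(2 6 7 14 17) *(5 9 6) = [6, 8, 5, 3, 4, 7, 11, 1, 0, 12, 10, 15, 9, 13, 17, 14, 16, 2] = (0 6 11 15 14 17 2 5 7 1 8)(9 12)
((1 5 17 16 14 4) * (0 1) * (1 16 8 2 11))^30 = ((0 16 14 4)(1 5 17 8 2 11))^30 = (17)(0 14)(4 16)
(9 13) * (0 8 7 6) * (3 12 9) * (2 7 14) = (0 8 14 2 7 6)(3 12 9 13) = [8, 1, 7, 12, 4, 5, 0, 6, 14, 13, 10, 11, 9, 3, 2]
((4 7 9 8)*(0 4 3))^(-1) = (0 3 8 9 7 4)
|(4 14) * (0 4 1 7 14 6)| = 3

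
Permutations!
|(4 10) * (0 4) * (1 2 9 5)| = |(0 4 10)(1 2 9 5)| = 12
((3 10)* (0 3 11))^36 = ((0 3 10 11))^36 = (11)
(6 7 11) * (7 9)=(6 9 7 11)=[0, 1, 2, 3, 4, 5, 9, 11, 8, 7, 10, 6]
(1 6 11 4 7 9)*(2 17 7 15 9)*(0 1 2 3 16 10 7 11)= (0 1 6)(2 17 11 4 15 9)(3 16 10 7)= [1, 6, 17, 16, 15, 5, 0, 3, 8, 2, 7, 4, 12, 13, 14, 9, 10, 11]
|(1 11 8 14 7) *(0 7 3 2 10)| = 9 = |(0 7 1 11 8 14 3 2 10)|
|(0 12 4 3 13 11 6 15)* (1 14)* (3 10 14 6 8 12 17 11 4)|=13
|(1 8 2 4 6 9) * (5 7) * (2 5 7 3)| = 8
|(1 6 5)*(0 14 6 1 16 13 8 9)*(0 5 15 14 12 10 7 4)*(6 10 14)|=|(0 12 14 10 7 4)(5 16 13 8 9)(6 15)|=30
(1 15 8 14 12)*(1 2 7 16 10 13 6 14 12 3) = [0, 15, 7, 1, 4, 5, 14, 16, 12, 9, 13, 11, 2, 6, 3, 8, 10] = (1 15 8 12 2 7 16 10 13 6 14 3)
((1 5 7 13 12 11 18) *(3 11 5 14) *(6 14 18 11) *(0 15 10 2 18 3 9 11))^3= (0 2 3 9 15 18 6 11 10 1 14)(5 12 13 7)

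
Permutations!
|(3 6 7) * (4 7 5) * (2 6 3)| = |(2 6 5 4 7)| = 5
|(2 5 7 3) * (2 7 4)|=|(2 5 4)(3 7)|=6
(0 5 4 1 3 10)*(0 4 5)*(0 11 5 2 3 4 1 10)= (0 11 5 2 3)(1 4 10)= [11, 4, 3, 0, 10, 2, 6, 7, 8, 9, 1, 5]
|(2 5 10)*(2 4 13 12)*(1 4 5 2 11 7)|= 6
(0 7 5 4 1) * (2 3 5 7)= (7)(0 2 3 5 4 1)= [2, 0, 3, 5, 1, 4, 6, 7]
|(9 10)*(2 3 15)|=|(2 3 15)(9 10)|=6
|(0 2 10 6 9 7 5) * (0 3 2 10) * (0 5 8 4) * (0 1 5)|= |(0 10 6 9 7 8 4 1 5 3 2)|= 11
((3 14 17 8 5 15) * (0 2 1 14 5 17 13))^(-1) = ((0 2 1 14 13)(3 5 15)(8 17))^(-1) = (0 13 14 1 2)(3 15 5)(8 17)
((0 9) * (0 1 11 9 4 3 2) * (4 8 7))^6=(11)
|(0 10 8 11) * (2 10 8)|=6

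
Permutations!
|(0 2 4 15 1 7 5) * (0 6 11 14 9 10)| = |(0 2 4 15 1 7 5 6 11 14 9 10)| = 12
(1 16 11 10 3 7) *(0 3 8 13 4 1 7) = (0 3)(1 16 11 10 8 13 4) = [3, 16, 2, 0, 1, 5, 6, 7, 13, 9, 8, 10, 12, 4, 14, 15, 11]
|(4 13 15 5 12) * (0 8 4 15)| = |(0 8 4 13)(5 12 15)| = 12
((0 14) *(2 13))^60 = ((0 14)(2 13))^60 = (14)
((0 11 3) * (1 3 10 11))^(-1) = (0 3 1)(10 11)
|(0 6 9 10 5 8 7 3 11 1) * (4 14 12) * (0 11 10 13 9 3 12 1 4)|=|(0 6 3 10 5 8 7 12)(1 11 4 14)(9 13)|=8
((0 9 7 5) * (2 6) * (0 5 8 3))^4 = ((0 9 7 8 3)(2 6))^4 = (0 3 8 7 9)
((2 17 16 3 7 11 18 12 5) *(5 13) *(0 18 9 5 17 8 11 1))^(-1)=((0 18 12 13 17 16 3 7 1)(2 8 11 9 5))^(-1)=(0 1 7 3 16 17 13 12 18)(2 5 9 11 8)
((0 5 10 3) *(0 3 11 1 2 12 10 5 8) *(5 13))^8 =(13)(1 10 2 11 12)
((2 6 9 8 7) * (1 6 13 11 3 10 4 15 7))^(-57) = ((1 6 9 8)(2 13 11 3 10 4 15 7))^(-57) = (1 8 9 6)(2 7 15 4 10 3 11 13)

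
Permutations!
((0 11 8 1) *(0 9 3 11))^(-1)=((1 9 3 11 8))^(-1)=(1 8 11 3 9)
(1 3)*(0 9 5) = (0 9 5)(1 3) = [9, 3, 2, 1, 4, 0, 6, 7, 8, 5]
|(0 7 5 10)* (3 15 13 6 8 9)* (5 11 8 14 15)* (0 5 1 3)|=|(0 7 11 8 9)(1 3)(5 10)(6 14 15 13)|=20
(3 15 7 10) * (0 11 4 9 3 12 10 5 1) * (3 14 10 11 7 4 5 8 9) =(0 7 8 9 14 10 12 11 5 1)(3 15 4) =[7, 0, 2, 15, 3, 1, 6, 8, 9, 14, 12, 5, 11, 13, 10, 4]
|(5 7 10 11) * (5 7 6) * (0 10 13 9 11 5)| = 4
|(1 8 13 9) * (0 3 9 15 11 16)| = 9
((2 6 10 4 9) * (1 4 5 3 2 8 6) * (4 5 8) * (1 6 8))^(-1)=(1 10 6 2 3 5)(4 9)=((1 5 3 2 6 10)(4 9))^(-1)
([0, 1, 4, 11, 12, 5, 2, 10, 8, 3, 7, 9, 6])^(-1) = (2 6 12 4)(3 9 11)(7 10)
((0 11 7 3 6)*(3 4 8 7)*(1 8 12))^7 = ((0 11 3 6)(1 8 7 4 12))^7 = (0 6 3 11)(1 7 12 8 4)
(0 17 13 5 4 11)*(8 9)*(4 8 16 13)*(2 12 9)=(0 17 4 11)(2 12 9 16 13 5 8)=[17, 1, 12, 3, 11, 8, 6, 7, 2, 16, 10, 0, 9, 5, 14, 15, 13, 4]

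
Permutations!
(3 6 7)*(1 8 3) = [0, 8, 2, 6, 4, 5, 7, 1, 3] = (1 8 3 6 7)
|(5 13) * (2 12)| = 2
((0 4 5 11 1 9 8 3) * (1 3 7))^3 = ((0 4 5 11 3)(1 9 8 7))^3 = (0 11 4 3 5)(1 7 8 9)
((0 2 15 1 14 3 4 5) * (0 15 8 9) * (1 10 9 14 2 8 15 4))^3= (0 3 15)(1 10 8)(2 9 14)(4 5)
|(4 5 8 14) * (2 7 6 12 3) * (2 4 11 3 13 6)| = |(2 7)(3 4 5 8 14 11)(6 12 13)| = 6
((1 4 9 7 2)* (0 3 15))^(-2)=(0 3 15)(1 7 4 2 9)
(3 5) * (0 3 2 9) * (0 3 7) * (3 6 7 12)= (0 12 3 5 2 9 6 7)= [12, 1, 9, 5, 4, 2, 7, 0, 8, 6, 10, 11, 3]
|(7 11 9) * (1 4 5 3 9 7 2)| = |(1 4 5 3 9 2)(7 11)| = 6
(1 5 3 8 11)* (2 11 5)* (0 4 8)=(0 4 8 5 3)(1 2 11)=[4, 2, 11, 0, 8, 3, 6, 7, 5, 9, 10, 1]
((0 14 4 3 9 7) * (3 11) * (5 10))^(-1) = ((0 14 4 11 3 9 7)(5 10))^(-1) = (0 7 9 3 11 4 14)(5 10)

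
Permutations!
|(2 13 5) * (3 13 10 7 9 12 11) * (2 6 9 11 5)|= 12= |(2 10 7 11 3 13)(5 6 9 12)|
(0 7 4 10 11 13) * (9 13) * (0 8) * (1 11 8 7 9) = (0 9 13 7 4 10 8)(1 11) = [9, 11, 2, 3, 10, 5, 6, 4, 0, 13, 8, 1, 12, 7]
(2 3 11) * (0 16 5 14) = (0 16 5 14)(2 3 11) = [16, 1, 3, 11, 4, 14, 6, 7, 8, 9, 10, 2, 12, 13, 0, 15, 5]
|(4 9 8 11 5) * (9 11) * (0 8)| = 3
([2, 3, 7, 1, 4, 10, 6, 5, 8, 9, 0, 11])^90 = (11)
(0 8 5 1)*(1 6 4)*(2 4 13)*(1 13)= (0 8 5 6 1)(2 4 13)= [8, 0, 4, 3, 13, 6, 1, 7, 5, 9, 10, 11, 12, 2]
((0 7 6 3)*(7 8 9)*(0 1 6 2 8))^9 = (2 8 9 7)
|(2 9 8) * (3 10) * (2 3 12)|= 6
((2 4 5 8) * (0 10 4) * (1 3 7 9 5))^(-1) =(0 2 8 5 9 7 3 1 4 10)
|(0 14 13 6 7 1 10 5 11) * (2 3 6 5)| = |(0 14 13 5 11)(1 10 2 3 6 7)| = 30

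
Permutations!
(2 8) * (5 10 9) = (2 8)(5 10 9) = [0, 1, 8, 3, 4, 10, 6, 7, 2, 5, 9]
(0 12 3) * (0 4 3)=(0 12)(3 4)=[12, 1, 2, 4, 3, 5, 6, 7, 8, 9, 10, 11, 0]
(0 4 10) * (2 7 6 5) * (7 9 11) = (0 4 10)(2 9 11 7 6 5) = [4, 1, 9, 3, 10, 2, 5, 6, 8, 11, 0, 7]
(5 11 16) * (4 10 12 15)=(4 10 12 15)(5 11 16)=[0, 1, 2, 3, 10, 11, 6, 7, 8, 9, 12, 16, 15, 13, 14, 4, 5]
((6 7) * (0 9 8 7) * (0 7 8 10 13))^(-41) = (0 13 10 9)(6 7)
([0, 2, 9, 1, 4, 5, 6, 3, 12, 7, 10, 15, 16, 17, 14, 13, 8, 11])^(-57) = [0, 7, 3, 9, 4, 5, 6, 2, 8, 1, 10, 17, 12, 15, 14, 11, 16, 13]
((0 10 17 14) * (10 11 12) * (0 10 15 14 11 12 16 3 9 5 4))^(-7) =(0 17 5 14 3 12 11 4 10 9 15 16)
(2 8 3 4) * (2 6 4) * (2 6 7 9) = (2 8 3 6 4 7 9) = [0, 1, 8, 6, 7, 5, 4, 9, 3, 2]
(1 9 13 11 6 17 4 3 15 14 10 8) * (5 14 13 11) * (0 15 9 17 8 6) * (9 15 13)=[13, 17, 2, 15, 3, 14, 8, 7, 1, 11, 6, 0, 12, 5, 10, 9, 16, 4]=(0 13 5 14 10 6 8 1 17 4 3 15 9 11)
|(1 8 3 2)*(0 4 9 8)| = 7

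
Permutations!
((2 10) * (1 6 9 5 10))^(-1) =(1 2 10 5 9 6)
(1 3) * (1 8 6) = (1 3 8 6) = [0, 3, 2, 8, 4, 5, 1, 7, 6]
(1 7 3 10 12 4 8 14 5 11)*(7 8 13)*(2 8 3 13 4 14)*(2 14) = (1 3 10 12 2 8 14 5 11)(7 13) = [0, 3, 8, 10, 4, 11, 6, 13, 14, 9, 12, 1, 2, 7, 5]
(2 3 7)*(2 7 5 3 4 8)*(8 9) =(2 4 9 8)(3 5) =[0, 1, 4, 5, 9, 3, 6, 7, 2, 8]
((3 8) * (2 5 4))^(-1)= ((2 5 4)(3 8))^(-1)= (2 4 5)(3 8)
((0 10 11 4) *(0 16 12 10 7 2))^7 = ((0 7 2)(4 16 12 10 11))^7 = (0 7 2)(4 12 11 16 10)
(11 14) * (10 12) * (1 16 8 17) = (1 16 8 17)(10 12)(11 14) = [0, 16, 2, 3, 4, 5, 6, 7, 17, 9, 12, 14, 10, 13, 11, 15, 8, 1]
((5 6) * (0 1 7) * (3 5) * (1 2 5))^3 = ((0 2 5 6 3 1 7))^3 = (0 6 7 5 1 2 3)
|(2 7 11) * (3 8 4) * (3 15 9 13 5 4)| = |(2 7 11)(3 8)(4 15 9 13 5)| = 30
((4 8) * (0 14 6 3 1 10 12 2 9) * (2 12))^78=(0 2 1 6)(3 14 9 10)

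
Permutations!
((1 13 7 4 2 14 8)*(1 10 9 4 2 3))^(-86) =(1 14 4 7 10)(2 9 13 8 3) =((1 13 7 2 14 8 10 9 4 3))^(-86)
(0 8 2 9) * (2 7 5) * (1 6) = (0 8 7 5 2 9)(1 6) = [8, 6, 9, 3, 4, 2, 1, 5, 7, 0]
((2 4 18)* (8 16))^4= ((2 4 18)(8 16))^4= (2 4 18)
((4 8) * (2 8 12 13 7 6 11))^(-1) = (2 11 6 7 13 12 4 8) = ((2 8 4 12 13 7 6 11))^(-1)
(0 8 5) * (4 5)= [8, 1, 2, 3, 5, 0, 6, 7, 4]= (0 8 4 5)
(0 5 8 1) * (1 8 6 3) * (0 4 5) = [0, 4, 2, 1, 5, 6, 3, 7, 8] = (8)(1 4 5 6 3)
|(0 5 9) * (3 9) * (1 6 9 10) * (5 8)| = |(0 8 5 3 10 1 6 9)| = 8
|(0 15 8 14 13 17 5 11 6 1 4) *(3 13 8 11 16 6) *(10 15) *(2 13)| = 26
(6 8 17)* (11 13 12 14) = (6 8 17)(11 13 12 14) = [0, 1, 2, 3, 4, 5, 8, 7, 17, 9, 10, 13, 14, 12, 11, 15, 16, 6]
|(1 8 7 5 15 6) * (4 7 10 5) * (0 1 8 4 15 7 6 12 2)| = 11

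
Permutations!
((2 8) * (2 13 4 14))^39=(2 14 4 13 8)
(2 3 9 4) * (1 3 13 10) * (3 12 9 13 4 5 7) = (1 12 9 5 7 3 13 10)(2 4) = [0, 12, 4, 13, 2, 7, 6, 3, 8, 5, 1, 11, 9, 10]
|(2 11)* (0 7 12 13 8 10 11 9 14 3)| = |(0 7 12 13 8 10 11 2 9 14 3)| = 11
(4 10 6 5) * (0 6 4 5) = [6, 1, 2, 3, 10, 5, 0, 7, 8, 9, 4] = (0 6)(4 10)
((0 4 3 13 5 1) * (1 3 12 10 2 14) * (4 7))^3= (0 12 14 7 10 1 4 2)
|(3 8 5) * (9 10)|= 6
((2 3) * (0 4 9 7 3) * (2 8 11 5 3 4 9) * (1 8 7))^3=(0 8 3 2 1 5 4 9 11 7)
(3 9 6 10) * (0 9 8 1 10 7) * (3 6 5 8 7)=[9, 10, 2, 7, 4, 8, 3, 0, 1, 5, 6]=(0 9 5 8 1 10 6 3 7)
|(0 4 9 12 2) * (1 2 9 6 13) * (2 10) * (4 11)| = |(0 11 4 6 13 1 10 2)(9 12)| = 8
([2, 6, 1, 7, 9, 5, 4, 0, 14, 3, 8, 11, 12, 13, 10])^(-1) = [7, 2, 0, 9, 6, 5, 1, 3, 10, 4, 14, 11, 12, 13, 8]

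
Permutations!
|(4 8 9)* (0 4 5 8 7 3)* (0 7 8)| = |(0 4 8 9 5)(3 7)| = 10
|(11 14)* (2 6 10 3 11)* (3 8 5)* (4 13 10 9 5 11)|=|(2 6 9 5 3 4 13 10 8 11 14)|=11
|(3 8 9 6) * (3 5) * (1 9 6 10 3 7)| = |(1 9 10 3 8 6 5 7)| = 8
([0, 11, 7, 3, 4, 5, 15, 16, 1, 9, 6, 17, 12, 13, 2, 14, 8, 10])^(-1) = (1 8 16 7 2 14 15 6 10 17 11)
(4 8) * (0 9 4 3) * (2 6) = [9, 1, 6, 0, 8, 5, 2, 7, 3, 4] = (0 9 4 8 3)(2 6)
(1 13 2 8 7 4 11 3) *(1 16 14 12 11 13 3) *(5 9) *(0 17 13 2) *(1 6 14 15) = (0 17 13)(1 3 16 15)(2 8 7 4)(5 9)(6 14 12 11) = [17, 3, 8, 16, 2, 9, 14, 4, 7, 5, 10, 6, 11, 0, 12, 1, 15, 13]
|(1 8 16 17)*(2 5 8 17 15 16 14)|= 4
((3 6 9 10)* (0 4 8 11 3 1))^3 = (0 11 9)(1 8 6)(3 10 4)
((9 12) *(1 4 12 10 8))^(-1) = ((1 4 12 9 10 8))^(-1) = (1 8 10 9 12 4)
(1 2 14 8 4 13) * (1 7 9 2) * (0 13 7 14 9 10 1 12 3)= (0 13 14 8 4 7 10 1 12 3)(2 9)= [13, 12, 9, 0, 7, 5, 6, 10, 4, 2, 1, 11, 3, 14, 8]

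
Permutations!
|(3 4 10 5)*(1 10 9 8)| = 7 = |(1 10 5 3 4 9 8)|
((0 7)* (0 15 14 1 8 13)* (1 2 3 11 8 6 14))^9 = (0 8 3 14 1 7 13 11 2 6 15)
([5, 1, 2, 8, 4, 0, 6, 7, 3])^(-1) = [5, 1, 2, 8, 4, 0, 6, 7, 3]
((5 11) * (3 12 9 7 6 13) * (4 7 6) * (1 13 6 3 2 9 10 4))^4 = (1 3 7 9 4 2 10 13 12)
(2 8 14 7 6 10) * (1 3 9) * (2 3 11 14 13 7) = [0, 11, 8, 9, 4, 5, 10, 6, 13, 1, 3, 14, 12, 7, 2] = (1 11 14 2 8 13 7 6 10 3 9)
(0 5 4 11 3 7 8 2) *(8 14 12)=(0 5 4 11 3 7 14 12 8 2)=[5, 1, 0, 7, 11, 4, 6, 14, 2, 9, 10, 3, 8, 13, 12]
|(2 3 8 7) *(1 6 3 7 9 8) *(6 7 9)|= 7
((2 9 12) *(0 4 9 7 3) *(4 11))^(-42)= (0 7 12 4)(2 9 11 3)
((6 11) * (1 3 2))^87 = (6 11)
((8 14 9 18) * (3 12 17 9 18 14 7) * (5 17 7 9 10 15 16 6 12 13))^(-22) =(3 12 16 10 5)(6 15 17 13 7)(8 14)(9 18)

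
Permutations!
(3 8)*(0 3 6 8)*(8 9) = [3, 1, 2, 0, 4, 5, 9, 7, 6, 8] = (0 3)(6 9 8)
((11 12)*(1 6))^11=((1 6)(11 12))^11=(1 6)(11 12)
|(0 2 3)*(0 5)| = 4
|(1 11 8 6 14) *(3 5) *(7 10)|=|(1 11 8 6 14)(3 5)(7 10)|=10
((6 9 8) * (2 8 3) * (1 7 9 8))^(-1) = ((1 7 9 3 2)(6 8))^(-1) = (1 2 3 9 7)(6 8)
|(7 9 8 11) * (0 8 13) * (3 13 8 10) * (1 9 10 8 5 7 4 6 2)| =|(0 8 11 4 6 2 1 9 5 7 10 3 13)| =13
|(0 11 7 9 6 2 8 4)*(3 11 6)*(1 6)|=12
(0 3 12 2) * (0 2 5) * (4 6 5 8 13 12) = [3, 1, 2, 4, 6, 0, 5, 7, 13, 9, 10, 11, 8, 12] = (0 3 4 6 5)(8 13 12)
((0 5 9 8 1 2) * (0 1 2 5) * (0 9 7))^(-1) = (0 7 5 1 2 8 9)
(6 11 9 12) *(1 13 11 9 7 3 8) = (1 13 11 7 3 8)(6 9 12) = [0, 13, 2, 8, 4, 5, 9, 3, 1, 12, 10, 7, 6, 11]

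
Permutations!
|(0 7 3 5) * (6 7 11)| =|(0 11 6 7 3 5)| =6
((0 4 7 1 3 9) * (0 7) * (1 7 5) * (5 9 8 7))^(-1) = ((9)(0 4)(1 3 8 7 5))^(-1) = (9)(0 4)(1 5 7 8 3)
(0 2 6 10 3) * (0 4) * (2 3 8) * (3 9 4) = (0 9 4)(2 6 10 8) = [9, 1, 6, 3, 0, 5, 10, 7, 2, 4, 8]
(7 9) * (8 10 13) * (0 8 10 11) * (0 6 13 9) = (0 8 11 6 13 10 9 7) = [8, 1, 2, 3, 4, 5, 13, 0, 11, 7, 9, 6, 12, 10]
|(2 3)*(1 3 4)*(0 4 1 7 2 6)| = 7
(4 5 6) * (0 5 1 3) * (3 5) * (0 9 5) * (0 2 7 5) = (0 3 9)(1 2 7 5 6 4) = [3, 2, 7, 9, 1, 6, 4, 5, 8, 0]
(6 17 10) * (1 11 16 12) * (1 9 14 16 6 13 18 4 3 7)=[0, 11, 2, 7, 3, 5, 17, 1, 8, 14, 13, 6, 9, 18, 16, 15, 12, 10, 4]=(1 11 6 17 10 13 18 4 3 7)(9 14 16 12)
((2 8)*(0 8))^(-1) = ((0 8 2))^(-1) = (0 2 8)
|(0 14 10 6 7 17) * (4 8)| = 6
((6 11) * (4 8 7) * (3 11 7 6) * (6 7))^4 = (11)(4 8 7)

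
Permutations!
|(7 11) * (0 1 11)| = 4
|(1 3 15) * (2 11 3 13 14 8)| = 8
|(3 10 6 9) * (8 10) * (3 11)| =|(3 8 10 6 9 11)| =6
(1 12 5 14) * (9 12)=(1 9 12 5 14)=[0, 9, 2, 3, 4, 14, 6, 7, 8, 12, 10, 11, 5, 13, 1]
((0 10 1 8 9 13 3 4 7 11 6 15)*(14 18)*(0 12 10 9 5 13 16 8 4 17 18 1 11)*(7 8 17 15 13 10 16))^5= ((0 9 7)(1 4 8 5 10 11 6 13 3 15 12 16 17 18 14))^5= (0 7 9)(1 11 12)(3 18 5)(4 6 16)(8 13 17)(10 15 14)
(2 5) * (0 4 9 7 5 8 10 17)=(0 4 9 7 5 2 8 10 17)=[4, 1, 8, 3, 9, 2, 6, 5, 10, 7, 17, 11, 12, 13, 14, 15, 16, 0]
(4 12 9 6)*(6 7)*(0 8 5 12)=(0 8 5 12 9 7 6 4)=[8, 1, 2, 3, 0, 12, 4, 6, 5, 7, 10, 11, 9]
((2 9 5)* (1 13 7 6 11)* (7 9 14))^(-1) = (1 11 6 7 14 2 5 9 13)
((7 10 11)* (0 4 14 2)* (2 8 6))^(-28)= (0 14 6)(2 4 8)(7 11 10)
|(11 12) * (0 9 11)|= 4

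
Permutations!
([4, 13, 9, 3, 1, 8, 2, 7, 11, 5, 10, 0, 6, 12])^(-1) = (0 11 8 5 9 2 6 12 13 1 4)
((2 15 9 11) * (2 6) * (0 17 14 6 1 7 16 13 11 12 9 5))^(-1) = (0 5 15 2 6 14 17)(1 11 13 16 7)(9 12)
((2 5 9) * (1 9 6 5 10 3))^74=(1 3 10 2 9)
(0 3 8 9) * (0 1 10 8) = (0 3)(1 10 8 9) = [3, 10, 2, 0, 4, 5, 6, 7, 9, 1, 8]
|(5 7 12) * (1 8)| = |(1 8)(5 7 12)| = 6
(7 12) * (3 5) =[0, 1, 2, 5, 4, 3, 6, 12, 8, 9, 10, 11, 7] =(3 5)(7 12)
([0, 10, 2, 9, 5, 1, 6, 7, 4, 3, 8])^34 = [0, 5, 2, 3, 8, 4, 6, 7, 10, 9, 1]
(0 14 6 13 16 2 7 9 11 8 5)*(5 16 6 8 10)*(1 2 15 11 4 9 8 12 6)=(0 14 12 6 13 1 2 7 8 16 15 11 10 5)(4 9)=[14, 2, 7, 3, 9, 0, 13, 8, 16, 4, 5, 10, 6, 1, 12, 11, 15]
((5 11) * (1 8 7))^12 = ((1 8 7)(5 11))^12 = (11)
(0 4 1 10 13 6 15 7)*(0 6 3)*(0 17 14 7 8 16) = (0 4 1 10 13 3 17 14 7 6 15 8 16) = [4, 10, 2, 17, 1, 5, 15, 6, 16, 9, 13, 11, 12, 3, 7, 8, 0, 14]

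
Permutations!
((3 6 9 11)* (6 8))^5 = ((3 8 6 9 11))^5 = (11)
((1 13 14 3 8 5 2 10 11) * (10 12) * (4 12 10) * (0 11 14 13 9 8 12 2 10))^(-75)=(0 12 10 9)(1 2 3 5)(4 14 8 11)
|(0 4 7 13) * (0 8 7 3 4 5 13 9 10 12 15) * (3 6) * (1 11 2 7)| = 12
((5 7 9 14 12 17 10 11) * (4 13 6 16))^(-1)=((4 13 6 16)(5 7 9 14 12 17 10 11))^(-1)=(4 16 6 13)(5 11 10 17 12 14 9 7)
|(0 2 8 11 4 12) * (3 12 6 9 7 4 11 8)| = |(0 2 3 12)(4 6 9 7)| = 4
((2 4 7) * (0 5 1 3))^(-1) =(0 3 1 5)(2 7 4) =((0 5 1 3)(2 4 7))^(-1)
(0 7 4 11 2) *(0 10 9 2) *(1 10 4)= (0 7 1 10 9 2 4 11)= [7, 10, 4, 3, 11, 5, 6, 1, 8, 2, 9, 0]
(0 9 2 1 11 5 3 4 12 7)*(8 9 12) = (0 12 7)(1 11 5 3 4 8 9 2) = [12, 11, 1, 4, 8, 3, 6, 0, 9, 2, 10, 5, 7]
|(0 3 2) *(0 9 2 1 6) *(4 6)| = 10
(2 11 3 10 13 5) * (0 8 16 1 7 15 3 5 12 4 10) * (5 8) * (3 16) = (0 5 2 11 8 3)(1 7 15 16)(4 10 13 12) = [5, 7, 11, 0, 10, 2, 6, 15, 3, 9, 13, 8, 4, 12, 14, 16, 1]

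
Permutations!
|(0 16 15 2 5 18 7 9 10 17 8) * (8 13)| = 12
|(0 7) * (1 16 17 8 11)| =|(0 7)(1 16 17 8 11)| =10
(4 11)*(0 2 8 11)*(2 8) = [8, 1, 2, 3, 0, 5, 6, 7, 11, 9, 10, 4] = (0 8 11 4)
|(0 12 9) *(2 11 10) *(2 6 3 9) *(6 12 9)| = 4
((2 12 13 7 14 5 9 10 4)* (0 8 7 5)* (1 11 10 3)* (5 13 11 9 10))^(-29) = (0 14 7 8)(1 9 3)(2 12 11 5 10 4)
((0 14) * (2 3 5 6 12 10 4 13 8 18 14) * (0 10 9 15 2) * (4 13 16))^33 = (2 9 6 3 15 12 5)(4 16)(8 10 18 13 14)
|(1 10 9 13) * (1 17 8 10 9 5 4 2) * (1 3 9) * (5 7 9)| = 12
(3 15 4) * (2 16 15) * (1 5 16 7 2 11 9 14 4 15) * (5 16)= (1 16)(2 7)(3 11 9 14 4)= [0, 16, 7, 11, 3, 5, 6, 2, 8, 14, 10, 9, 12, 13, 4, 15, 1]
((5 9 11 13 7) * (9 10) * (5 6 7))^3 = ((5 10 9 11 13)(6 7))^3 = (5 11 10 13 9)(6 7)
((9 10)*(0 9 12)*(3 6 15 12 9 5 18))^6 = ((0 5 18 3 6 15 12)(9 10))^6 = (0 12 15 6 3 18 5)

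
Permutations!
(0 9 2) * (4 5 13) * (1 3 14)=(0 9 2)(1 3 14)(4 5 13)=[9, 3, 0, 14, 5, 13, 6, 7, 8, 2, 10, 11, 12, 4, 1]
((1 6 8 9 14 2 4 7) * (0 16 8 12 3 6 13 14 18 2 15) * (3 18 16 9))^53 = (0 2 9 4 16 7 8 1 3 13 6 14 12 15 18)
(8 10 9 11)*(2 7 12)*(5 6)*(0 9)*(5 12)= (0 9 11 8 10)(2 7 5 6 12)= [9, 1, 7, 3, 4, 6, 12, 5, 10, 11, 0, 8, 2]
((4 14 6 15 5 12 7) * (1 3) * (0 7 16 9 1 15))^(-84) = ((0 7 4 14 6)(1 3 15 5 12 16 9))^(-84) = (16)(0 7 4 14 6)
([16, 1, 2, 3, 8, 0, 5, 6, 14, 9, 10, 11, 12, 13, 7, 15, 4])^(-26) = (0 6 14 4)(5 7 8 16)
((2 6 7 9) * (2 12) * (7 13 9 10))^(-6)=(2 12 9 13 6)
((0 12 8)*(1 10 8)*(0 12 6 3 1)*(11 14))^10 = ((0 6 3 1 10 8 12)(11 14))^10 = (14)(0 1 12 3 8 6 10)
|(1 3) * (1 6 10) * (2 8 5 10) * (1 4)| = 8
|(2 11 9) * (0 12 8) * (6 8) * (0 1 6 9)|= 15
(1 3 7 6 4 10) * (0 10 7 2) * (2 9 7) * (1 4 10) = (0 1 3 9 7 6 10 4 2) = [1, 3, 0, 9, 2, 5, 10, 6, 8, 7, 4]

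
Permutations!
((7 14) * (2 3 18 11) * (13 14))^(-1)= (2 11 18 3)(7 14 13)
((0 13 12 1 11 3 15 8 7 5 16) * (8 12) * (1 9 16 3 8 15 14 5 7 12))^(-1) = ((0 13 15 1 11 8 12 9 16)(3 14 5))^(-1) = (0 16 9 12 8 11 1 15 13)(3 5 14)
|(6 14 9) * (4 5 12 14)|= 6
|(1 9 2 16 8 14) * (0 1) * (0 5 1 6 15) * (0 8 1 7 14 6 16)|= 15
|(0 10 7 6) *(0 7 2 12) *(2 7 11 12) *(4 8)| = |(0 10 7 6 11 12)(4 8)| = 6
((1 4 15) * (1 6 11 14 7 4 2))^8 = (4 6 14)(7 15 11)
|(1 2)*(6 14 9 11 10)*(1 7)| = 15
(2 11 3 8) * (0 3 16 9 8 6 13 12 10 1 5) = (0 3 6 13 12 10 1 5)(2 11 16 9 8) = [3, 5, 11, 6, 4, 0, 13, 7, 2, 8, 1, 16, 10, 12, 14, 15, 9]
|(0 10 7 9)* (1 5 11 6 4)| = 20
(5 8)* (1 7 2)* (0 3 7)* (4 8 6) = (0 3 7 2 1)(4 8 5 6) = [3, 0, 1, 7, 8, 6, 4, 2, 5]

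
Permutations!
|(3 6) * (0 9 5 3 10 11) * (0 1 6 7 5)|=12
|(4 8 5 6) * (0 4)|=5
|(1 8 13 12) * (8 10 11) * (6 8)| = 7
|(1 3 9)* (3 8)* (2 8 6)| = |(1 6 2 8 3 9)| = 6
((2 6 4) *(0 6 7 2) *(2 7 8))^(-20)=(8)(0 6 4)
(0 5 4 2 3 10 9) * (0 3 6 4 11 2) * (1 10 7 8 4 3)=(0 5 11 2 6 3 7 8 4)(1 10 9)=[5, 10, 6, 7, 0, 11, 3, 8, 4, 1, 9, 2]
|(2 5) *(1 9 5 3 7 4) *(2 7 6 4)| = |(1 9 5 7 2 3 6 4)| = 8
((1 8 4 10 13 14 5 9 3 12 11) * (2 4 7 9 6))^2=(1 7 3 11 8 9 12)(2 10 14 6 4 13 5)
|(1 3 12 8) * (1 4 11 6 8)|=|(1 3 12)(4 11 6 8)|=12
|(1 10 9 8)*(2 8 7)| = 6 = |(1 10 9 7 2 8)|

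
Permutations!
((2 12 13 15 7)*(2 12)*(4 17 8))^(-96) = (17)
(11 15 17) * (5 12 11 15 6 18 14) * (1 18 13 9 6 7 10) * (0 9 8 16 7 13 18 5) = (0 9 6 18 14)(1 5 12 11 13 8 16 7 10)(15 17) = [9, 5, 2, 3, 4, 12, 18, 10, 16, 6, 1, 13, 11, 8, 0, 17, 7, 15, 14]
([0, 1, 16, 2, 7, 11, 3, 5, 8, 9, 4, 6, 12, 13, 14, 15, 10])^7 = (2 6 5 4 16 3 11 7 10)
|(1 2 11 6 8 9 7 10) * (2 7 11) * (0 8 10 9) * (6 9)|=|(0 8)(1 7 6 10)(9 11)|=4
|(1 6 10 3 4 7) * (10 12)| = 7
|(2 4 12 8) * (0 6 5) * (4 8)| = 6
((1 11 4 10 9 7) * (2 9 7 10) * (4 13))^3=((1 11 13 4 2 9 10 7))^3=(1 4 10 11 2 7 13 9)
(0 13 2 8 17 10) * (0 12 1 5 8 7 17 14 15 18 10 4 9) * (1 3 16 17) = [13, 5, 7, 16, 9, 8, 6, 1, 14, 0, 12, 11, 3, 2, 15, 18, 17, 4, 10] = (0 13 2 7 1 5 8 14 15 18 10 12 3 16 17 4 9)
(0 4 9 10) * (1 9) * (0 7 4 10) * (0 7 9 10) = [0, 10, 2, 3, 1, 5, 6, 4, 8, 7, 9] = (1 10 9 7 4)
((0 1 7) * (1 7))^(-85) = ((0 7))^(-85) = (0 7)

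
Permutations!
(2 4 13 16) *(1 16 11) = (1 16 2 4 13 11) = [0, 16, 4, 3, 13, 5, 6, 7, 8, 9, 10, 1, 12, 11, 14, 15, 2]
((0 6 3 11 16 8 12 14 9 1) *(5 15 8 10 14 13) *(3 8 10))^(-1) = ((0 6 8 12 13 5 15 10 14 9 1)(3 11 16))^(-1) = (0 1 9 14 10 15 5 13 12 8 6)(3 16 11)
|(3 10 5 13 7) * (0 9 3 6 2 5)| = |(0 9 3 10)(2 5 13 7 6)| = 20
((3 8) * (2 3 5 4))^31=(2 3 8 5 4)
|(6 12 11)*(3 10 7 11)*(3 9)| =|(3 10 7 11 6 12 9)| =7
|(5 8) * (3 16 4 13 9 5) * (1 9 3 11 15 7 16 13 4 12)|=|(1 9 5 8 11 15 7 16 12)(3 13)|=18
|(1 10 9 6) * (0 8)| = |(0 8)(1 10 9 6)| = 4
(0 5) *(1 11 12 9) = (0 5)(1 11 12 9) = [5, 11, 2, 3, 4, 0, 6, 7, 8, 1, 10, 12, 9]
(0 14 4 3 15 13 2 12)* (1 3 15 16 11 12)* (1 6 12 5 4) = (0 14 1 3 16 11 5 4 15 13 2 6 12) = [14, 3, 6, 16, 15, 4, 12, 7, 8, 9, 10, 5, 0, 2, 1, 13, 11]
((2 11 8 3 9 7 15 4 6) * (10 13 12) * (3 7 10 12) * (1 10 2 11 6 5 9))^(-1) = (1 3 13 10)(2 9 5 4 15 7 8 11 6) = ((1 10 13 3)(2 6 11 8 7 15 4 5 9))^(-1)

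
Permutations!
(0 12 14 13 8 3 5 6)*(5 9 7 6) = (0 12 14 13 8 3 9 7 6) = [12, 1, 2, 9, 4, 5, 0, 6, 3, 7, 10, 11, 14, 8, 13]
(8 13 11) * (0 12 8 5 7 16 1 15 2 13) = (0 12 8)(1 15 2 13 11 5 7 16) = [12, 15, 13, 3, 4, 7, 6, 16, 0, 9, 10, 5, 8, 11, 14, 2, 1]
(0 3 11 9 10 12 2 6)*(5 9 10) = [3, 1, 6, 11, 4, 9, 0, 7, 8, 5, 12, 10, 2] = (0 3 11 10 12 2 6)(5 9)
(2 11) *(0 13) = (0 13)(2 11) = [13, 1, 11, 3, 4, 5, 6, 7, 8, 9, 10, 2, 12, 0]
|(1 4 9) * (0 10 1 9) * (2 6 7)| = 12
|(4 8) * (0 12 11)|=6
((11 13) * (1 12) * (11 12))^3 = ((1 11 13 12))^3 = (1 12 13 11)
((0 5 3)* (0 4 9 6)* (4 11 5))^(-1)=((0 4 9 6)(3 11 5))^(-1)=(0 6 9 4)(3 5 11)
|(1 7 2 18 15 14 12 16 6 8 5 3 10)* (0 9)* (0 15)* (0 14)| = |(0 9 15)(1 7 2 18 14 12 16 6 8 5 3 10)| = 12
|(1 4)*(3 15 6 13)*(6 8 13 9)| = |(1 4)(3 15 8 13)(6 9)| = 4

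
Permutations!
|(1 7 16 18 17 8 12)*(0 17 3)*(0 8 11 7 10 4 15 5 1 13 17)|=45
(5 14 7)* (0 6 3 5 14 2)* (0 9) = [6, 1, 9, 5, 4, 2, 3, 14, 8, 0, 10, 11, 12, 13, 7] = (0 6 3 5 2 9)(7 14)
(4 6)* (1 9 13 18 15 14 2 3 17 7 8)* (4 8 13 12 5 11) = (1 9 12 5 11 4 6 8)(2 3 17 7 13 18 15 14) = [0, 9, 3, 17, 6, 11, 8, 13, 1, 12, 10, 4, 5, 18, 2, 14, 16, 7, 15]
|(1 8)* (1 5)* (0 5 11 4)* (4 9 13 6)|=9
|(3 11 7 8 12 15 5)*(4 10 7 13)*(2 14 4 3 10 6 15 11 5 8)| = 13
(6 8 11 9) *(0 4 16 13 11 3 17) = (0 4 16 13 11 9 6 8 3 17) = [4, 1, 2, 17, 16, 5, 8, 7, 3, 6, 10, 9, 12, 11, 14, 15, 13, 0]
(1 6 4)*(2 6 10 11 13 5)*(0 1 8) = [1, 10, 6, 3, 8, 2, 4, 7, 0, 9, 11, 13, 12, 5] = (0 1 10 11 13 5 2 6 4 8)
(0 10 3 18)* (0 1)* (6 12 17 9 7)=[10, 0, 2, 18, 4, 5, 12, 6, 8, 7, 3, 11, 17, 13, 14, 15, 16, 9, 1]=(0 10 3 18 1)(6 12 17 9 7)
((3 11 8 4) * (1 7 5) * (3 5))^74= (1 8 7 4 3 5 11)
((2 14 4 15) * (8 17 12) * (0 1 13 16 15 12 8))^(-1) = ((0 1 13 16 15 2 14 4 12)(8 17))^(-1) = (0 12 4 14 2 15 16 13 1)(8 17)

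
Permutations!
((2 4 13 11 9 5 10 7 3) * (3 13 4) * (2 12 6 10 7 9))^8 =(2 13 5 10 12)(3 11 7 9 6)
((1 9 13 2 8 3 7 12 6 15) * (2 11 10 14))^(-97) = ((1 9 13 11 10 14 2 8 3 7 12 6 15))^(-97) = (1 8 9 3 13 7 11 12 10 6 14 15 2)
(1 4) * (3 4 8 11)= (1 8 11 3 4)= [0, 8, 2, 4, 1, 5, 6, 7, 11, 9, 10, 3]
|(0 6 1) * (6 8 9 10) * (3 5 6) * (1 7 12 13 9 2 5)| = 12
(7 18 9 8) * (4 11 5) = [0, 1, 2, 3, 11, 4, 6, 18, 7, 8, 10, 5, 12, 13, 14, 15, 16, 17, 9] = (4 11 5)(7 18 9 8)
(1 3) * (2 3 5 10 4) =(1 5 10 4 2 3) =[0, 5, 3, 1, 2, 10, 6, 7, 8, 9, 4]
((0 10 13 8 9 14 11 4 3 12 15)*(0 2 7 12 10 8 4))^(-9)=(0 8 9 14 11)(2 15 12 7)(3 4 13 10)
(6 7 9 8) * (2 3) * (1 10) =[0, 10, 3, 2, 4, 5, 7, 9, 6, 8, 1] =(1 10)(2 3)(6 7 9 8)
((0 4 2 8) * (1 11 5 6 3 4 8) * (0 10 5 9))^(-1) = ((0 8 10 5 6 3 4 2 1 11 9))^(-1) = (0 9 11 1 2 4 3 6 5 10 8)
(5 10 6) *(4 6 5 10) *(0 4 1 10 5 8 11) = (0 4 6 5 1 10 8 11) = [4, 10, 2, 3, 6, 1, 5, 7, 11, 9, 8, 0]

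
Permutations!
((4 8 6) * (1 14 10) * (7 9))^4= ((1 14 10)(4 8 6)(7 9))^4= (1 14 10)(4 8 6)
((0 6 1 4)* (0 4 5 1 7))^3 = (7)(1 5)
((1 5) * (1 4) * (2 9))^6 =(9)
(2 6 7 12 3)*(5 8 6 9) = [0, 1, 9, 2, 4, 8, 7, 12, 6, 5, 10, 11, 3] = (2 9 5 8 6 7 12 3)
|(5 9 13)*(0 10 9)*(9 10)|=|(0 9 13 5)|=4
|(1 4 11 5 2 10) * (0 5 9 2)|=|(0 5)(1 4 11 9 2 10)|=6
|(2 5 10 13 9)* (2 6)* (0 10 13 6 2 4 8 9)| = |(0 10 6 4 8 9 2 5 13)| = 9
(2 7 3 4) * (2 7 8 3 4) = (2 8 3)(4 7) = [0, 1, 8, 2, 7, 5, 6, 4, 3]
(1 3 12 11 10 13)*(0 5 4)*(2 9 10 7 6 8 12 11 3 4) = [5, 4, 9, 11, 0, 2, 8, 6, 12, 10, 13, 7, 3, 1] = (0 5 2 9 10 13 1 4)(3 11 7 6 8 12)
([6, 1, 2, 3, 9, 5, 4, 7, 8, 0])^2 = (0 4)(6 9)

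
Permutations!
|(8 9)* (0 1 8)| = 4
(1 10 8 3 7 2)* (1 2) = (1 10 8 3 7) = [0, 10, 2, 7, 4, 5, 6, 1, 3, 9, 8]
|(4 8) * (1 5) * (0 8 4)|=2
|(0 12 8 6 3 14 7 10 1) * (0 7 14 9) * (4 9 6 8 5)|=30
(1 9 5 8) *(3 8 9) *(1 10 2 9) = (1 3 8 10 2 9 5) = [0, 3, 9, 8, 4, 1, 6, 7, 10, 5, 2]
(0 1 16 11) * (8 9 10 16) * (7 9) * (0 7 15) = (0 1 8 15)(7 9 10 16 11) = [1, 8, 2, 3, 4, 5, 6, 9, 15, 10, 16, 7, 12, 13, 14, 0, 11]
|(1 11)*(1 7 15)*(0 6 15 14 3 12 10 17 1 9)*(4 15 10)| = |(0 6 10 17 1 11 7 14 3 12 4 15 9)| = 13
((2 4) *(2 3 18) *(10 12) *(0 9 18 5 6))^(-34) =((0 9 18 2 4 3 5 6)(10 12))^(-34) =(0 5 4 18)(2 9 6 3)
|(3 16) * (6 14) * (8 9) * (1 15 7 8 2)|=6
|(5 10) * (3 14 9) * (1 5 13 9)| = 7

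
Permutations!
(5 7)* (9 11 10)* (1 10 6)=(1 10 9 11 6)(5 7)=[0, 10, 2, 3, 4, 7, 1, 5, 8, 11, 9, 6]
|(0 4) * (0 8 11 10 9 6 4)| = 6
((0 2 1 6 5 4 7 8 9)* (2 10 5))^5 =((0 10 5 4 7 8 9)(1 6 2))^5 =(0 8 4 10 9 7 5)(1 2 6)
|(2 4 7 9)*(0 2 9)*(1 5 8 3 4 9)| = |(0 2 9 1 5 8 3 4 7)| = 9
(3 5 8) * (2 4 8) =(2 4 8 3 5) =[0, 1, 4, 5, 8, 2, 6, 7, 3]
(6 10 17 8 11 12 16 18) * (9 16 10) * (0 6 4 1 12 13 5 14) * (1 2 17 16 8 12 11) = (0 6 9 8 1 11 13 5 14)(2 17 12 10 16 18 4) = [6, 11, 17, 3, 2, 14, 9, 7, 1, 8, 16, 13, 10, 5, 0, 15, 18, 12, 4]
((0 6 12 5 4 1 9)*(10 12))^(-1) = (0 9 1 4 5 12 10 6) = ((0 6 10 12 5 4 1 9))^(-1)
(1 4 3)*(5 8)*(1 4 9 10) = [0, 9, 2, 4, 3, 8, 6, 7, 5, 10, 1] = (1 9 10)(3 4)(5 8)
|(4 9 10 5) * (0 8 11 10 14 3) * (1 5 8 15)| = |(0 15 1 5 4 9 14 3)(8 11 10)| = 24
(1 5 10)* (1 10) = [0, 5, 2, 3, 4, 1, 6, 7, 8, 9, 10] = (10)(1 5)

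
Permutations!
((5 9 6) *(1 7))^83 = ((1 7)(5 9 6))^83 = (1 7)(5 6 9)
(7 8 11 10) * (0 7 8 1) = (0 7 1)(8 11 10) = [7, 0, 2, 3, 4, 5, 6, 1, 11, 9, 8, 10]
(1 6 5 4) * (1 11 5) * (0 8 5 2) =[8, 6, 0, 3, 11, 4, 1, 7, 5, 9, 10, 2] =(0 8 5 4 11 2)(1 6)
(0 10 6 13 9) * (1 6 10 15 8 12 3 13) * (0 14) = (0 15 8 12 3 13 9 14)(1 6) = [15, 6, 2, 13, 4, 5, 1, 7, 12, 14, 10, 11, 3, 9, 0, 8]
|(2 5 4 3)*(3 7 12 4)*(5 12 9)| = |(2 12 4 7 9 5 3)| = 7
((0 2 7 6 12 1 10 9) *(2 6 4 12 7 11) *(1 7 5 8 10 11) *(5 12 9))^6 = ((0 6 12 7 4 9)(1 11 2)(5 8 10))^6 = (12)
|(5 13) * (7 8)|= 2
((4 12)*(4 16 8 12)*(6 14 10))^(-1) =((6 14 10)(8 12 16))^(-1) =(6 10 14)(8 16 12)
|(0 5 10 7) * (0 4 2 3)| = 7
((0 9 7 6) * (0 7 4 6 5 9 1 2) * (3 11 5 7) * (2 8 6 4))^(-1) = (0 2 9 5 11 3 6 8 1)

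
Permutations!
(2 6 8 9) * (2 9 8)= [0, 1, 6, 3, 4, 5, 2, 7, 8, 9]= (9)(2 6)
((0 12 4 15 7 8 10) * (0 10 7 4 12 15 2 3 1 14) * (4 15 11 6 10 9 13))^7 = ((15)(0 11 6 10 9 13 4 2 3 1 14)(7 8))^7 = (15)(0 2 10 14 4 6 1 13 11 3 9)(7 8)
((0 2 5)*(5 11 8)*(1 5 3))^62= ((0 2 11 8 3 1 5))^62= (0 5 1 3 8 11 2)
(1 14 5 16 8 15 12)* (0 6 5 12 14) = (0 6 5 16 8 15 14 12 1) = [6, 0, 2, 3, 4, 16, 5, 7, 15, 9, 10, 11, 1, 13, 12, 14, 8]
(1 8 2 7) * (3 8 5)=(1 5 3 8 2 7)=[0, 5, 7, 8, 4, 3, 6, 1, 2]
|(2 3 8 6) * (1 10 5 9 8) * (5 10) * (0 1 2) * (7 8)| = 14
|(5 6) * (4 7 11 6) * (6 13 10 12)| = 8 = |(4 7 11 13 10 12 6 5)|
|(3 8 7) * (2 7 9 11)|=|(2 7 3 8 9 11)|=6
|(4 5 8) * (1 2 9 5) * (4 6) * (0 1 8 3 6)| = |(0 1 2 9 5 3 6 4 8)| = 9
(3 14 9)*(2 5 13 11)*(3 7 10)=(2 5 13 11)(3 14 9 7 10)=[0, 1, 5, 14, 4, 13, 6, 10, 8, 7, 3, 2, 12, 11, 9]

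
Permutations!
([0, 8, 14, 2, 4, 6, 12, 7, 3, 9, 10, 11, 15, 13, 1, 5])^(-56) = [0, 14, 3, 8, 4, 5, 6, 7, 1, 9, 10, 11, 12, 13, 2, 15]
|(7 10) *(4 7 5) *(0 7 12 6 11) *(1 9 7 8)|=|(0 8 1 9 7 10 5 4 12 6 11)|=11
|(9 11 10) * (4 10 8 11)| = 6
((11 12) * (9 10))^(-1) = (9 10)(11 12)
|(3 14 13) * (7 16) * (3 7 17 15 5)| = |(3 14 13 7 16 17 15 5)| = 8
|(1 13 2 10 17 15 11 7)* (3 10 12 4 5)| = |(1 13 2 12 4 5 3 10 17 15 11 7)| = 12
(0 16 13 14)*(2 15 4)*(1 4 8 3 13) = (0 16 1 4 2 15 8 3 13 14) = [16, 4, 15, 13, 2, 5, 6, 7, 3, 9, 10, 11, 12, 14, 0, 8, 1]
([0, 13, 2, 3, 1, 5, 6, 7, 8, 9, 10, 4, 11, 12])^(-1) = [0, 4, 2, 3, 11, 5, 6, 7, 8, 9, 10, 12, 13, 1]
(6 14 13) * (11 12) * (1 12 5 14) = (1 12 11 5 14 13 6) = [0, 12, 2, 3, 4, 14, 1, 7, 8, 9, 10, 5, 11, 6, 13]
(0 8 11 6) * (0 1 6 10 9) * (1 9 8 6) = (0 6 9)(8 11 10) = [6, 1, 2, 3, 4, 5, 9, 7, 11, 0, 8, 10]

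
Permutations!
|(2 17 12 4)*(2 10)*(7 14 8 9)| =|(2 17 12 4 10)(7 14 8 9)| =20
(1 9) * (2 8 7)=(1 9)(2 8 7)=[0, 9, 8, 3, 4, 5, 6, 2, 7, 1]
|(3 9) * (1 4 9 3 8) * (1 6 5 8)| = 3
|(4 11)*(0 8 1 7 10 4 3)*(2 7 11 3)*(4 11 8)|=12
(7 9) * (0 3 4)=(0 3 4)(7 9)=[3, 1, 2, 4, 0, 5, 6, 9, 8, 7]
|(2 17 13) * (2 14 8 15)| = 6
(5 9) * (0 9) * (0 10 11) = (0 9 5 10 11) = [9, 1, 2, 3, 4, 10, 6, 7, 8, 5, 11, 0]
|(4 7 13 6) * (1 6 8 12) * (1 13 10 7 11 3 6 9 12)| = 20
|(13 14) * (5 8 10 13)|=|(5 8 10 13 14)|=5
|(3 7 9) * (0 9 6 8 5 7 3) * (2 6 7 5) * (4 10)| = |(0 9)(2 6 8)(4 10)| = 6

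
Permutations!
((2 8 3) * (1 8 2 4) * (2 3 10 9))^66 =((1 8 10 9 2 3 4))^66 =(1 9 4 10 3 8 2)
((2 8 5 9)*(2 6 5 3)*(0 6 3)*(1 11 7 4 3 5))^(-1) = ((0 6 1 11 7 4 3 2 8)(5 9))^(-1) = (0 8 2 3 4 7 11 1 6)(5 9)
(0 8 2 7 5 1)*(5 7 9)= (0 8 2 9 5 1)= [8, 0, 9, 3, 4, 1, 6, 7, 2, 5]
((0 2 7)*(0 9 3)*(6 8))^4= ((0 2 7 9 3)(6 8))^4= (0 3 9 7 2)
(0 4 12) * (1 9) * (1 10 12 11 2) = (0 4 11 2 1 9 10 12) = [4, 9, 1, 3, 11, 5, 6, 7, 8, 10, 12, 2, 0]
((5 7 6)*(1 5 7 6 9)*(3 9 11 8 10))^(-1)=(1 9 3 10 8 11 7 6 5)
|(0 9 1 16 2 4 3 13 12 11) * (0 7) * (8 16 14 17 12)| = |(0 9 1 14 17 12 11 7)(2 4 3 13 8 16)| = 24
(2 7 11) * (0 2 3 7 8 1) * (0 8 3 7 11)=(0 2 3 11 7)(1 8)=[2, 8, 3, 11, 4, 5, 6, 0, 1, 9, 10, 7]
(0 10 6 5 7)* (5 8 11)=(0 10 6 8 11 5 7)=[10, 1, 2, 3, 4, 7, 8, 0, 11, 9, 6, 5]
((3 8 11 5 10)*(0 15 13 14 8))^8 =((0 15 13 14 8 11 5 10 3))^8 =(0 3 10 5 11 8 14 13 15)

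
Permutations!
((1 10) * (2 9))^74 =((1 10)(2 9))^74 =(10)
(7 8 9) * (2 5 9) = (2 5 9 7 8) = [0, 1, 5, 3, 4, 9, 6, 8, 2, 7]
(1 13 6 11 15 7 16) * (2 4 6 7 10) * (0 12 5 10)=[12, 13, 4, 3, 6, 10, 11, 16, 8, 9, 2, 15, 5, 7, 14, 0, 1]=(0 12 5 10 2 4 6 11 15)(1 13 7 16)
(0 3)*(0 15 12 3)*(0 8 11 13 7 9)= (0 8 11 13 7 9)(3 15 12)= [8, 1, 2, 15, 4, 5, 6, 9, 11, 0, 10, 13, 3, 7, 14, 12]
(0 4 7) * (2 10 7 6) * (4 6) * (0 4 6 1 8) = (0 1 8)(2 10 7 4 6) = [1, 8, 10, 3, 6, 5, 2, 4, 0, 9, 7]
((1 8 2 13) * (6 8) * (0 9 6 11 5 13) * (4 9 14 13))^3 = (0 1 4 8 14 11 9 2 13 5 6)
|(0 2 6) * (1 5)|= 6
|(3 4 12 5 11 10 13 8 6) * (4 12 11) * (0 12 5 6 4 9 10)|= |(0 12 6 3 5 9 10 13 8 4 11)|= 11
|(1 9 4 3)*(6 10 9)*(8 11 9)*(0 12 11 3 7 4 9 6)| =8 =|(0 12 11 6 10 8 3 1)(4 7)|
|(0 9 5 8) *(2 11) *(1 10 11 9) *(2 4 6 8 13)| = |(0 1 10 11 4 6 8)(2 9 5 13)| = 28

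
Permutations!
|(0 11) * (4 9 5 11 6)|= |(0 6 4 9 5 11)|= 6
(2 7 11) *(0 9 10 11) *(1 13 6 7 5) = [9, 13, 5, 3, 4, 1, 7, 0, 8, 10, 11, 2, 12, 6] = (0 9 10 11 2 5 1 13 6 7)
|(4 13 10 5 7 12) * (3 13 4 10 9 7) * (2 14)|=14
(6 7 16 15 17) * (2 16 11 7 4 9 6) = (2 16 15 17)(4 9 6)(7 11) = [0, 1, 16, 3, 9, 5, 4, 11, 8, 6, 10, 7, 12, 13, 14, 17, 15, 2]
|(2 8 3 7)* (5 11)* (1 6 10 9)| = |(1 6 10 9)(2 8 3 7)(5 11)| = 4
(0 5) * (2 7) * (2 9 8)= (0 5)(2 7 9 8)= [5, 1, 7, 3, 4, 0, 6, 9, 2, 8]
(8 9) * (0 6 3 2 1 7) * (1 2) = (0 6 3 1 7)(8 9) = [6, 7, 2, 1, 4, 5, 3, 0, 9, 8]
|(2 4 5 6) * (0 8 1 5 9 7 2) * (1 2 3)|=|(0 8 2 4 9 7 3 1 5 6)|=10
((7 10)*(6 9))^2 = (10)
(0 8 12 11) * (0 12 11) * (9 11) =(0 8 9 11 12) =[8, 1, 2, 3, 4, 5, 6, 7, 9, 11, 10, 12, 0]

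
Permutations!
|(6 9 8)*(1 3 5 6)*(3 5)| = |(1 5 6 9 8)| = 5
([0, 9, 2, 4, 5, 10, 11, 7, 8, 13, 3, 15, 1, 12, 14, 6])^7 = (1 12 13 9)(3 10 5 4)(6 11 15)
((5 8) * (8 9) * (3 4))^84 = (9)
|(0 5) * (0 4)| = 3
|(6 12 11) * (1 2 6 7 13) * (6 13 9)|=|(1 2 13)(6 12 11 7 9)|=15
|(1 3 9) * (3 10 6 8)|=|(1 10 6 8 3 9)|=6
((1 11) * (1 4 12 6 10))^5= ((1 11 4 12 6 10))^5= (1 10 6 12 4 11)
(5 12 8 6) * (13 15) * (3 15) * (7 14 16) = (3 15 13)(5 12 8 6)(7 14 16) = [0, 1, 2, 15, 4, 12, 5, 14, 6, 9, 10, 11, 8, 3, 16, 13, 7]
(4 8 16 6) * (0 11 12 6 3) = (0 11 12 6 4 8 16 3) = [11, 1, 2, 0, 8, 5, 4, 7, 16, 9, 10, 12, 6, 13, 14, 15, 3]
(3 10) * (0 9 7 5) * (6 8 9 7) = (0 7 5)(3 10)(6 8 9) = [7, 1, 2, 10, 4, 0, 8, 5, 9, 6, 3]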